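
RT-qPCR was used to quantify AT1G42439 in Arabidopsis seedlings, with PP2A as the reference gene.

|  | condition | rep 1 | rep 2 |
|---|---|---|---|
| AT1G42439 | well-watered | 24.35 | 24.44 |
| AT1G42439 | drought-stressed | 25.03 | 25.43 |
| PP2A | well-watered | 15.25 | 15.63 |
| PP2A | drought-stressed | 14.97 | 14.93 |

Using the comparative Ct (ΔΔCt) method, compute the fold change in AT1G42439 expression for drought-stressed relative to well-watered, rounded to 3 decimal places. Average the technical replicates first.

0.399

Mean Ct: AT1G42439 well-watered 24.395; AT1G42439 drought-stressed 25.230; PP2A well-watered 15.440; PP2A drought-stressed 14.950
ΔCt(well-watered) = 24.395 − 15.440 = 8.955
ΔCt(drought-stressed) = 25.230 − 14.950 = 10.280
ΔΔCt = 10.280 − 8.955 = 1.325
Fold change = 2^(−1.325) = 0.3991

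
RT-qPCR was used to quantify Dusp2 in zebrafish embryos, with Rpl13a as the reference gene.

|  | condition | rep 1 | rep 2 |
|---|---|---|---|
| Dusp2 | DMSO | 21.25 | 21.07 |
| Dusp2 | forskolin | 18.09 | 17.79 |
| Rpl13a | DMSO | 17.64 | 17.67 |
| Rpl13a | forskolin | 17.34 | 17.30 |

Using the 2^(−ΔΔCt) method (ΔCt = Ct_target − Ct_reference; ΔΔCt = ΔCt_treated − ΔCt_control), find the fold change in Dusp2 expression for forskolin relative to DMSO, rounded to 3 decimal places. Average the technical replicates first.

Mean Ct: Dusp2 DMSO 21.160; Dusp2 forskolin 17.940; Rpl13a DMSO 17.655; Rpl13a forskolin 17.320
ΔCt(DMSO) = 21.160 − 17.655 = 3.505
ΔCt(forskolin) = 17.940 − 17.320 = 0.620
ΔΔCt = 0.620 − 3.505 = -2.885
Fold change = 2^(−(-2.885)) = 2^2.885 = 7.3871

7.387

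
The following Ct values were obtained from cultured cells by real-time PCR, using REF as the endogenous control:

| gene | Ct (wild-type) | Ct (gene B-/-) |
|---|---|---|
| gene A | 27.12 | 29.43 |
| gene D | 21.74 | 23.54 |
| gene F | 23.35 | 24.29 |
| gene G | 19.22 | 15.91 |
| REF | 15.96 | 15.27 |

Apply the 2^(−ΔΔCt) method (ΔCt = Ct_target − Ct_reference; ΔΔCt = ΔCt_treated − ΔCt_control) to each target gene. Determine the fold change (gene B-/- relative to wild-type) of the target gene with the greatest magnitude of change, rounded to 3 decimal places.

gene A: ΔΔCt = (29.43−15.27) − (27.12−15.96) = 14.16 − 11.16 = 3.00; fold change = 2^-3.00 = 0.125
gene D: ΔΔCt = (23.54−15.27) − (21.74−15.96) = 8.27 − 5.78 = 2.49; fold change = 2^-2.49 = 0.178
gene F: ΔΔCt = (24.29−15.27) − (23.35−15.96) = 9.02 − 7.39 = 1.63; fold change = 2^-1.63 = 0.323
gene G: ΔΔCt = (15.91−15.27) − (19.22−15.96) = 0.64 − 3.26 = -2.62; fold change = 2^2.62 = 6.148
gene A has the largest |ΔΔCt| = 3.00.

0.125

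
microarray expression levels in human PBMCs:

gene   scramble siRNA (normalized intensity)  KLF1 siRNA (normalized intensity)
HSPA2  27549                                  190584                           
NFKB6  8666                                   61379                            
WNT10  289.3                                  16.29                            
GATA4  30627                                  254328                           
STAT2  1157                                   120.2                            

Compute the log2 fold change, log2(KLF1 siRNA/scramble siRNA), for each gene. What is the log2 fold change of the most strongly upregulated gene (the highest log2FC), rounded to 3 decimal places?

3.054

log2(190584/27549) = 2.790  (HSPA2)
log2(61379/8666) = 2.824  (NFKB6)
log2(16.29/289.3) = -4.151  (WNT10)
log2(254328/30627) = 3.054  (GATA4)
log2(120.2/1157) = -3.267  (STAT2)
GATA4 is most strongly upregulated.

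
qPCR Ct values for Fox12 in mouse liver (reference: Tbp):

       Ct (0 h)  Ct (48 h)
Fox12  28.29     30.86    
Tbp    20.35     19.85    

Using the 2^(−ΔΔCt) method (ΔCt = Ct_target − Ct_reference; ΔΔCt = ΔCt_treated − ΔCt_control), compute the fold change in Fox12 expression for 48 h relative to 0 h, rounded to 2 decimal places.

ΔCt(0 h) = 28.290 − 20.350 = 7.940
ΔCt(48 h) = 30.860 − 19.850 = 11.010
ΔΔCt = 11.010 − 7.940 = 3.070
Fold change = 2^(−3.070) = 0.119

0.12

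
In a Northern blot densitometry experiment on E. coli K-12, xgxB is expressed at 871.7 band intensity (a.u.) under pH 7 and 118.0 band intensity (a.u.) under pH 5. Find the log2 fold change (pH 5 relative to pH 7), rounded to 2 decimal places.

-2.89

Fold change = 118.0 / 871.7 = 0.1354
log2(0.1354) = -2.885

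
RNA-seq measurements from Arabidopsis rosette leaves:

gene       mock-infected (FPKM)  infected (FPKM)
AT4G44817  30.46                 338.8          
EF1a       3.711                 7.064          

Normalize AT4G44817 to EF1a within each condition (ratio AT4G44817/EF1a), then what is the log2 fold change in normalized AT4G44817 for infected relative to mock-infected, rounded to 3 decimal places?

AT4G44817/EF1a (mock-infected) = 30.46 / 3.711 = 8.208
AT4G44817/EF1a (infected) = 338.8 / 7.064 = 47.961
Fold change = 47.961 / 8.208 = 5.8432
log2(5.8432) = 2.5468

2.547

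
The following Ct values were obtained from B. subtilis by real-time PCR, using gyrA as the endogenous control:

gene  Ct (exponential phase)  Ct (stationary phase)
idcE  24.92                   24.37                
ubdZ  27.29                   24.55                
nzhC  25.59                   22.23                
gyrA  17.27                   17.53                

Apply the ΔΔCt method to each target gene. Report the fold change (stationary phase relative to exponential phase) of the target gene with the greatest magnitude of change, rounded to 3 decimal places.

12.295

idcE: ΔΔCt = (24.37−17.53) − (24.92−17.27) = 6.84 − 7.65 = -0.81; fold change = 2^0.81 = 1.753
ubdZ: ΔΔCt = (24.55−17.53) − (27.29−17.27) = 7.02 − 10.02 = -3.00; fold change = 2^3.00 = 8.000
nzhC: ΔΔCt = (22.23−17.53) − (25.59−17.27) = 4.70 − 8.32 = -3.62; fold change = 2^3.62 = 12.295
nzhC has the largest |ΔΔCt| = 3.62.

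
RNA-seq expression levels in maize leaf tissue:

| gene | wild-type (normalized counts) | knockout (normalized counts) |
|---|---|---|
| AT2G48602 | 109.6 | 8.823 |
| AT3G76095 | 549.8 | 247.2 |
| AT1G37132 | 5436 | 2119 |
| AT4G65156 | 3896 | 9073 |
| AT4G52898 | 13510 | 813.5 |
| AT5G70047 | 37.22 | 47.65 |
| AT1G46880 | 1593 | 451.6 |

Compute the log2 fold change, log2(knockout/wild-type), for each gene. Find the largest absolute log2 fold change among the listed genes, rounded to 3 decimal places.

log2(8.823/109.6) = -3.635  (AT2G48602)
log2(247.2/549.8) = -1.153  (AT3G76095)
log2(2119/5436) = -1.359  (AT1G37132)
log2(9073/3896) = 1.220  (AT4G65156)
log2(813.5/13510) = -4.054  (AT4G52898)
log2(47.65/37.22) = 0.356  (AT5G70047)
log2(451.6/1593) = -1.819  (AT1G46880)
The largest magnitude belongs to AT4G52898.

4.054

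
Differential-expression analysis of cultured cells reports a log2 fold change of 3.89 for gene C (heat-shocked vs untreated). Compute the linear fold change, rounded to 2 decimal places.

14.83

Fold change = 2^(3.89) = 14.825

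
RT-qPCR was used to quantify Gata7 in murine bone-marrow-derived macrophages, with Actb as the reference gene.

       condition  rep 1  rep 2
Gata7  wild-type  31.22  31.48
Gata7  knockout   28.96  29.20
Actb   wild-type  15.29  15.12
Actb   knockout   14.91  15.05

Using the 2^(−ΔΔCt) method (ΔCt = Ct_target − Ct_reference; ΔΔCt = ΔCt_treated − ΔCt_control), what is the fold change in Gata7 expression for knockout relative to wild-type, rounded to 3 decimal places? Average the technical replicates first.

Mean Ct: Gata7 wild-type 31.350; Gata7 knockout 29.080; Actb wild-type 15.205; Actb knockout 14.980
ΔCt(wild-type) = 31.350 − 15.205 = 16.145
ΔCt(knockout) = 29.080 − 14.980 = 14.100
ΔΔCt = 14.100 − 16.145 = -2.045
Fold change = 2^(−(-2.045)) = 2^2.045 = 4.1267

4.127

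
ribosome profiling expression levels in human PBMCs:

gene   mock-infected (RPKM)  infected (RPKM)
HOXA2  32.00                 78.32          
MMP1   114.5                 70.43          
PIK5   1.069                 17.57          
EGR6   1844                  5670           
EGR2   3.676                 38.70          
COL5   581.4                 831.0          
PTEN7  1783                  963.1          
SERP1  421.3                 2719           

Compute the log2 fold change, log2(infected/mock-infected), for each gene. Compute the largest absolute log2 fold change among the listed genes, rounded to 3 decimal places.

4.039

log2(78.32/32.00) = 1.291  (HOXA2)
log2(70.43/114.5) = -0.701  (MMP1)
log2(17.57/1.069) = 4.039  (PIK5)
log2(5670/1844) = 1.621  (EGR6)
log2(38.70/3.676) = 3.396  (EGR2)
log2(831.0/581.4) = 0.515  (COL5)
log2(963.1/1783) = -0.889  (PTEN7)
log2(2719/421.3) = 2.690  (SERP1)
The largest magnitude belongs to PIK5.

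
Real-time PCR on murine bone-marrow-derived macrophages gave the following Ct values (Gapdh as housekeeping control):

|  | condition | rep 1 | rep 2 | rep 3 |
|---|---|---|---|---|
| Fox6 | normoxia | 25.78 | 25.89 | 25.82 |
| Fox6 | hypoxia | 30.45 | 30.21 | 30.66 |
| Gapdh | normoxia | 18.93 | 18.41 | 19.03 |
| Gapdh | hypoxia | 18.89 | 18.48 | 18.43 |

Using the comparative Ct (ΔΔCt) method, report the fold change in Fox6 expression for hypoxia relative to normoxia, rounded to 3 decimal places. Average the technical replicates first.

0.036

Mean Ct: Fox6 normoxia 25.830; Fox6 hypoxia 30.440; Gapdh normoxia 18.790; Gapdh hypoxia 18.600
ΔCt(normoxia) = 25.830 − 18.790 = 7.040
ΔCt(hypoxia) = 30.440 − 18.600 = 11.840
ΔΔCt = 11.840 − 7.040 = 4.800
Fold change = 2^(−4.800) = 0.0359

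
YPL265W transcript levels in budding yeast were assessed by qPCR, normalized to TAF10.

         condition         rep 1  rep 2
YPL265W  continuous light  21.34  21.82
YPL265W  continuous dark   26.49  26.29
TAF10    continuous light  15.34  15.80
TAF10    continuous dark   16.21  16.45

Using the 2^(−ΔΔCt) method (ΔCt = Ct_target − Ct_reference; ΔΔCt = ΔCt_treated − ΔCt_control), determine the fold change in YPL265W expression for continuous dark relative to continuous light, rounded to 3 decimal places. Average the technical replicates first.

Mean Ct: YPL265W continuous light 21.580; YPL265W continuous dark 26.390; TAF10 continuous light 15.570; TAF10 continuous dark 16.330
ΔCt(continuous light) = 21.580 − 15.570 = 6.010
ΔCt(continuous dark) = 26.390 − 16.330 = 10.060
ΔΔCt = 10.060 − 6.010 = 4.050
Fold change = 2^(−4.050) = 0.0604

0.060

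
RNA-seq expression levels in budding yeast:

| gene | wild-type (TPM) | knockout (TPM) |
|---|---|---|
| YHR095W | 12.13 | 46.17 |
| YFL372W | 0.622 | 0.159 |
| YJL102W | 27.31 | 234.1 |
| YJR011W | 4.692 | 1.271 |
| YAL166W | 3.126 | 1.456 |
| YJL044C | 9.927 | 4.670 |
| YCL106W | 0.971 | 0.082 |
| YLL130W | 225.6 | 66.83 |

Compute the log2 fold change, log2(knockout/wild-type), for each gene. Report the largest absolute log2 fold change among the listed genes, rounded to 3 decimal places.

3.566

log2(46.17/12.13) = 1.928  (YHR095W)
log2(0.159/0.622) = -1.968  (YFL372W)
log2(234.1/27.31) = 3.100  (YJL102W)
log2(1.271/4.692) = -1.884  (YJR011W)
log2(1.456/3.126) = -1.102  (YAL166W)
log2(4.670/9.927) = -1.088  (YJL044C)
log2(0.082/0.971) = -3.566  (YCL106W)
log2(66.83/225.6) = -1.755  (YLL130W)
The largest magnitude belongs to YCL106W.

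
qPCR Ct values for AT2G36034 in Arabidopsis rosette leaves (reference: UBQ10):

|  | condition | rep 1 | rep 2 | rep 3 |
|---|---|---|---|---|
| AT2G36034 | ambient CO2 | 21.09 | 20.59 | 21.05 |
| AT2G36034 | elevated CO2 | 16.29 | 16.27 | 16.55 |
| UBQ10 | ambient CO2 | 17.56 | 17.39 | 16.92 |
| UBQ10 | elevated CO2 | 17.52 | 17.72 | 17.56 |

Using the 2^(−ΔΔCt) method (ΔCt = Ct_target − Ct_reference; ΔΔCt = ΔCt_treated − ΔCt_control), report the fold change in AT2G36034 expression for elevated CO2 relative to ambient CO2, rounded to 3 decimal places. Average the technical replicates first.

28.840

Mean Ct: AT2G36034 ambient CO2 20.910; AT2G36034 elevated CO2 16.370; UBQ10 ambient CO2 17.290; UBQ10 elevated CO2 17.600
ΔCt(ambient CO2) = 20.910 − 17.290 = 3.620
ΔCt(elevated CO2) = 16.370 − 17.600 = -1.230
ΔΔCt = -1.230 − 3.620 = -4.850
Fold change = 2^(−(-4.850)) = 2^4.850 = 28.8400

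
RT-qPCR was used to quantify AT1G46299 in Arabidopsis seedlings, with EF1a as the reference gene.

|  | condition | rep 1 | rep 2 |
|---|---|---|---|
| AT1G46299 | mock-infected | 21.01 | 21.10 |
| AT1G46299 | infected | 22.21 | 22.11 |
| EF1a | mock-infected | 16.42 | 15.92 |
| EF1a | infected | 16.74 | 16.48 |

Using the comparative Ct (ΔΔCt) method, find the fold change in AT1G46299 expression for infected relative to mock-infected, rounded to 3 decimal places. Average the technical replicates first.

0.631

Mean Ct: AT1G46299 mock-infected 21.055; AT1G46299 infected 22.160; EF1a mock-infected 16.170; EF1a infected 16.610
ΔCt(mock-infected) = 21.055 − 16.170 = 4.885
ΔCt(infected) = 22.160 − 16.610 = 5.550
ΔΔCt = 5.550 − 4.885 = 0.665
Fold change = 2^(−0.665) = 0.6307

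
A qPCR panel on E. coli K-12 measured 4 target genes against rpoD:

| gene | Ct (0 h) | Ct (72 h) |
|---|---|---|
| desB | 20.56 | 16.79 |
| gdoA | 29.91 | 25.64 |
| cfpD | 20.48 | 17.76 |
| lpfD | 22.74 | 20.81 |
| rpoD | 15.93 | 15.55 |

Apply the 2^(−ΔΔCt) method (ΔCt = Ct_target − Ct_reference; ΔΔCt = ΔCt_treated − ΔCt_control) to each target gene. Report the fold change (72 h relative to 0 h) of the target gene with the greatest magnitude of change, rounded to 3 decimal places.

desB: ΔΔCt = (16.79−15.55) − (20.56−15.93) = 1.24 − 4.63 = -3.39; fold change = 2^3.39 = 10.483
gdoA: ΔΔCt = (25.64−15.55) − (29.91−15.93) = 10.09 − 13.98 = -3.89; fold change = 2^3.89 = 14.825
cfpD: ΔΔCt = (17.76−15.55) − (20.48−15.93) = 2.21 − 4.55 = -2.34; fold change = 2^2.34 = 5.063
lpfD: ΔΔCt = (20.81−15.55) − (22.74−15.93) = 5.26 − 6.81 = -1.55; fold change = 2^1.55 = 2.928
gdoA has the largest |ΔΔCt| = 3.89.

14.825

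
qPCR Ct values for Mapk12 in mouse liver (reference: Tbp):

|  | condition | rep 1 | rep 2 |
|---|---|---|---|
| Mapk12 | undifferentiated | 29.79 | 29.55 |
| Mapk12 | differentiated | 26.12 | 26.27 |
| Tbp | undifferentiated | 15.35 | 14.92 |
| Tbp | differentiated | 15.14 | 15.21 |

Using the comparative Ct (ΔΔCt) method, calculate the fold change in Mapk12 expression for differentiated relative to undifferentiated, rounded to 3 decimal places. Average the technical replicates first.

Mean Ct: Mapk12 undifferentiated 29.670; Mapk12 differentiated 26.195; Tbp undifferentiated 15.135; Tbp differentiated 15.175
ΔCt(undifferentiated) = 29.670 − 15.135 = 14.535
ΔCt(differentiated) = 26.195 − 15.175 = 11.020
ΔΔCt = 11.020 − 14.535 = -3.515
Fold change = 2^(−(-3.515)) = 2^3.515 = 11.4320

11.432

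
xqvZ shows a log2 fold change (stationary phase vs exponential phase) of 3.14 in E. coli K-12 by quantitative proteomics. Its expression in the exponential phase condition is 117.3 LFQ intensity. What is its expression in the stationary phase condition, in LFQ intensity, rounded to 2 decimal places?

1034.03

Fold change = 2^(3.14) = 8.8152
stationary phase expression = 117.3 × 8.8152 = 1034.03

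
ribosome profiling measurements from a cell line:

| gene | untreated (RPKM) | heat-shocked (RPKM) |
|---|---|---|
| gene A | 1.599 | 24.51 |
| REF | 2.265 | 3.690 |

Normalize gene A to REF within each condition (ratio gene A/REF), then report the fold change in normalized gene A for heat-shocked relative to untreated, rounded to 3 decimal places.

gene A/REF (untreated) = 1.599 / 2.265 = 0.70596
gene A/REF (heat-shocked) = 24.51 / 3.690 = 6.6423
Fold change = 6.6423 / 0.70596 = 9.4089

9.409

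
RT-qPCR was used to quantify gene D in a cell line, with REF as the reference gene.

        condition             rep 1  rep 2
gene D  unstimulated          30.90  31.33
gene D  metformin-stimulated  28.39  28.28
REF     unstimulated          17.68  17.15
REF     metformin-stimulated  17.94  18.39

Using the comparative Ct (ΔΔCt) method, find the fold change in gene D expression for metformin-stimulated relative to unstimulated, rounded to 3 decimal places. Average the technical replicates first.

Mean Ct: gene D unstimulated 31.115; gene D metformin-stimulated 28.335; REF unstimulated 17.415; REF metformin-stimulated 18.165
ΔCt(unstimulated) = 31.115 − 17.415 = 13.700
ΔCt(metformin-stimulated) = 28.335 − 18.165 = 10.170
ΔΔCt = 10.170 − 13.700 = -3.530
Fold change = 2^(−(-3.530)) = 2^3.530 = 11.5514

11.551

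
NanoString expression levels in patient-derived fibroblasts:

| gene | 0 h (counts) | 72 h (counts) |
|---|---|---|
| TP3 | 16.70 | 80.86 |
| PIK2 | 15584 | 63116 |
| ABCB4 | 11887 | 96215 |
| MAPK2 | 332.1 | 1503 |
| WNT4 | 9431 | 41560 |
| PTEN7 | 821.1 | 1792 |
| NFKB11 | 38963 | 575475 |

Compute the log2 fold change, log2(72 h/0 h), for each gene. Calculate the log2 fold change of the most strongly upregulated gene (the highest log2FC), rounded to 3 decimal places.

3.885

log2(80.86/16.70) = 2.276  (TP3)
log2(63116/15584) = 2.018  (PIK2)
log2(96215/11887) = 3.017  (ABCB4)
log2(1503/332.1) = 2.178  (MAPK2)
log2(41560/9431) = 2.140  (WNT4)
log2(1792/821.1) = 1.126  (PTEN7)
log2(575475/38963) = 3.885  (NFKB11)
NFKB11 is most strongly upregulated.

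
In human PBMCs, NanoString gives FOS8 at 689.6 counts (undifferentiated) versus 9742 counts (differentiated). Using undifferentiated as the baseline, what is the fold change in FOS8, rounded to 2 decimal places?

Fold change = 9742 / 689.6 = 14.127
FOS8 is upregulated.

14.13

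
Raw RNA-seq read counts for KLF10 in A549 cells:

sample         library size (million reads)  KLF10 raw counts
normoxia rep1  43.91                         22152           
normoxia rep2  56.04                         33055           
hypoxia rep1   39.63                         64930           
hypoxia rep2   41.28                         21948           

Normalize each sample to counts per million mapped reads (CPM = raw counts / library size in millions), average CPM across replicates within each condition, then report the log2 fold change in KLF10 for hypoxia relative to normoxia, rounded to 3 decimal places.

CPM(normoxia rep1) = 22152 / 43.91 = 504.4864
CPM(normoxia rep2) = 33055 / 56.04 = 589.8465
CPM(hypoxia rep1) = 64930 / 39.63 = 1638.4052
CPM(hypoxia rep2) = 21948 / 41.28 = 531.6860
mean CPM(normoxia) = 547.1665; mean CPM(hypoxia) = 1085.0456
Fold change = 1085.0456 / 547.1665 = 1.98303
log2(1.98303) = 0.9877

0.988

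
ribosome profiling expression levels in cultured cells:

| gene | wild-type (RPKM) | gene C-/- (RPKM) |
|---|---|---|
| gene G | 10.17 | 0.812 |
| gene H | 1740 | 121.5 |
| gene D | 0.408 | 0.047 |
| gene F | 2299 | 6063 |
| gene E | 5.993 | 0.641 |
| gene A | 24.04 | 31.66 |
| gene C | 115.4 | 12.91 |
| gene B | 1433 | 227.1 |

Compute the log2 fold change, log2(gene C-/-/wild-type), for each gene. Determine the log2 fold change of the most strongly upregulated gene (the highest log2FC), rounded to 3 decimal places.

1.399

log2(0.812/10.17) = -3.647  (gene G)
log2(121.5/1740) = -3.840  (gene H)
log2(0.047/0.408) = -3.118  (gene D)
log2(6063/2299) = 1.399  (gene F)
log2(0.641/5.993) = -3.225  (gene E)
log2(31.66/24.04) = 0.397  (gene A)
log2(12.91/115.4) = -3.160  (gene C)
log2(227.1/1433) = -2.658  (gene B)
gene F is most strongly upregulated.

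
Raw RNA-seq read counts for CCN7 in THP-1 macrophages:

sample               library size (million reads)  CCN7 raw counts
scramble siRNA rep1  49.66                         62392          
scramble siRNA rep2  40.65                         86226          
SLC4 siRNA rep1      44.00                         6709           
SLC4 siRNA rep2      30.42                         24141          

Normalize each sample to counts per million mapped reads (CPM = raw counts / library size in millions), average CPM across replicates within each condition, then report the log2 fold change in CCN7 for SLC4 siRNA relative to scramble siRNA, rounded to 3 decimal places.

CPM(scramble siRNA rep1) = 62392 / 49.66 = 1256.3834
CPM(scramble siRNA rep2) = 86226 / 40.65 = 2121.1808
CPM(SLC4 siRNA rep1) = 6709 / 44.00 = 152.4773
CPM(SLC4 siRNA rep2) = 24141 / 30.42 = 793.5897
mean CPM(scramble siRNA) = 1688.7821; mean CPM(SLC4 siRNA) = 473.0335
Fold change = 473.0335 / 1688.7821 = 0.28010
log2(0.28010) = -1.8360

-1.836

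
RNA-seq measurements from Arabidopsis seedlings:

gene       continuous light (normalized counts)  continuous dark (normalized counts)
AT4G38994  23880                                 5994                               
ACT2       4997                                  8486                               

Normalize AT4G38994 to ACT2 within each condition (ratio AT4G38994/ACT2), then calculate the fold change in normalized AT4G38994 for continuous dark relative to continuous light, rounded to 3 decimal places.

0.148

AT4G38994/ACT2 (continuous light) = 23880 / 4997 = 4.7789
AT4G38994/ACT2 (continuous dark) = 5994 / 8486 = 0.70634
Fold change = 0.70634 / 4.7789 = 0.1478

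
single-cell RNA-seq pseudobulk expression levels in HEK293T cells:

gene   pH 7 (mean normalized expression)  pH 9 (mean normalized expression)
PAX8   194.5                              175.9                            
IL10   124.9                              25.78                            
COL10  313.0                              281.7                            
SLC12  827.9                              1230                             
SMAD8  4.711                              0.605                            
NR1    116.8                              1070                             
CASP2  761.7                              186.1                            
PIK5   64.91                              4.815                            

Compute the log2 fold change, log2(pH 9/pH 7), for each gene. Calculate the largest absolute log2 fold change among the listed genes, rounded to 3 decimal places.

log2(175.9/194.5) = -0.145  (PAX8)
log2(25.78/124.9) = -2.276  (IL10)
log2(281.7/313.0) = -0.152  (COL10)
log2(1230/827.9) = 0.571  (SLC12)
log2(0.605/4.711) = -2.961  (SMAD8)
log2(1070/116.8) = 3.195  (NR1)
log2(186.1/761.7) = -2.033  (CASP2)
log2(4.815/64.91) = -3.753  (PIK5)
The largest magnitude belongs to PIK5.

3.753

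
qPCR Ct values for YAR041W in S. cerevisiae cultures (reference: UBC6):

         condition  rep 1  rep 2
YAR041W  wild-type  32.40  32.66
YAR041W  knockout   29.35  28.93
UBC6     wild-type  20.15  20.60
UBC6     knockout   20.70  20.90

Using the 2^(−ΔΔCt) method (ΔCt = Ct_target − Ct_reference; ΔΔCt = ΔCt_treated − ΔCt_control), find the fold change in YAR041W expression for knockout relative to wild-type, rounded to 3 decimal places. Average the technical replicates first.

14.074

Mean Ct: YAR041W wild-type 32.530; YAR041W knockout 29.140; UBC6 wild-type 20.375; UBC6 knockout 20.800
ΔCt(wild-type) = 32.530 − 20.375 = 12.155
ΔCt(knockout) = 29.140 − 20.800 = 8.340
ΔΔCt = 8.340 − 12.155 = -3.815
Fold change = 2^(−(-3.815)) = 2^3.815 = 14.0744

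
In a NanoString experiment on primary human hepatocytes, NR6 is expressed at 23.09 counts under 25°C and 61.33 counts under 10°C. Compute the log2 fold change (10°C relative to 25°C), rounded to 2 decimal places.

1.41

Fold change = 61.33 / 23.09 = 2.6561
log2(2.6561) = 1.409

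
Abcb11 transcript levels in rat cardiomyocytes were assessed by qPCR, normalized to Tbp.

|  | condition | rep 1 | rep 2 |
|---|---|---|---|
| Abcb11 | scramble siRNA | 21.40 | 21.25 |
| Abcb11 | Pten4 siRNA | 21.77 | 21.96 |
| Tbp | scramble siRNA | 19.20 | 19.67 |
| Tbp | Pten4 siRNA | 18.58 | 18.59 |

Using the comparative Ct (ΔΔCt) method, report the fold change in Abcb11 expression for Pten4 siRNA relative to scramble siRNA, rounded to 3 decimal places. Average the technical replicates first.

Mean Ct: Abcb11 scramble siRNA 21.325; Abcb11 Pten4 siRNA 21.865; Tbp scramble siRNA 19.435; Tbp Pten4 siRNA 18.585
ΔCt(scramble siRNA) = 21.325 − 19.435 = 1.890
ΔCt(Pten4 siRNA) = 21.865 − 18.585 = 3.280
ΔΔCt = 3.280 − 1.890 = 1.390
Fold change = 2^(−1.390) = 0.3816

0.382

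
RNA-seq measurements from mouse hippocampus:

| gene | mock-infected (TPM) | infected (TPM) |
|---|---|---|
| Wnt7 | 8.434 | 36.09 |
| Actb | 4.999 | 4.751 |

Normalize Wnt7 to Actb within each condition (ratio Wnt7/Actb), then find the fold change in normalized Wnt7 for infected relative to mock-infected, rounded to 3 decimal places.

Wnt7/Actb (mock-infected) = 8.434 / 4.999 = 1.6871
Wnt7/Actb (infected) = 36.09 / 4.751 = 7.5963
Fold change = 7.5963 / 1.6871 = 4.5025

4.502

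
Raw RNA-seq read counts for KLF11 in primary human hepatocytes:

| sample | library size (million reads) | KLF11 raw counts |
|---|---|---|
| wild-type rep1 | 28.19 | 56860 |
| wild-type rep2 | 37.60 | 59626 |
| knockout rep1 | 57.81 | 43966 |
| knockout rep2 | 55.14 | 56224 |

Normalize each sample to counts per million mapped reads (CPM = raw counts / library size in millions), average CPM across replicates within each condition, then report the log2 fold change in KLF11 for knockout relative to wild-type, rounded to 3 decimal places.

-1.017

CPM(wild-type rep1) = 56860 / 28.19 = 2017.0273
CPM(wild-type rep2) = 59626 / 37.60 = 1585.7979
CPM(knockout rep1) = 43966 / 57.81 = 760.5259
CPM(knockout rep2) = 56224 / 55.14 = 1019.6590
mean CPM(wild-type) = 1801.4126; mean CPM(knockout) = 890.0925
Fold change = 890.0925 / 1801.4126 = 0.49411
log2(0.49411) = -1.0171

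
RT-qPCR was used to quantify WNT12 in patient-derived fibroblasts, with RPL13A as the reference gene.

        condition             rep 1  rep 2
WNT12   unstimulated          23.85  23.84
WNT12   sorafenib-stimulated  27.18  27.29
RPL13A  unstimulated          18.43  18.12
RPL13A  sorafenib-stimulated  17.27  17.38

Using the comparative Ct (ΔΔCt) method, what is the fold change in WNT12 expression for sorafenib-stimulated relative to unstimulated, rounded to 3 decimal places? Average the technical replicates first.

0.049

Mean Ct: WNT12 unstimulated 23.845; WNT12 sorafenib-stimulated 27.235; RPL13A unstimulated 18.275; RPL13A sorafenib-stimulated 17.325
ΔCt(unstimulated) = 23.845 − 18.275 = 5.570
ΔCt(sorafenib-stimulated) = 27.235 − 17.325 = 9.910
ΔΔCt = 9.910 − 5.570 = 4.340
Fold change = 2^(−4.340) = 0.0494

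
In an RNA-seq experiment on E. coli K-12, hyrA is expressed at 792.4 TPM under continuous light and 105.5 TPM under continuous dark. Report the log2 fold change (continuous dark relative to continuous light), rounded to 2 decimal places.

Fold change = 105.5 / 792.4 = 0.1331
log2(0.1331) = -2.909

-2.91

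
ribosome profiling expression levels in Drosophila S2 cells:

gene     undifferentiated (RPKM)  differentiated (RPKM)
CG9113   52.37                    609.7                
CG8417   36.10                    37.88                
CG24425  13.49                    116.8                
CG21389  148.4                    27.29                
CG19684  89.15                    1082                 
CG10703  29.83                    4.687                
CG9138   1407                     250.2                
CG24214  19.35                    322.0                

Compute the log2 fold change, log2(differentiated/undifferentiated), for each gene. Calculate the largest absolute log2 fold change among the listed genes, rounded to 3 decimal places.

4.057

log2(609.7/52.37) = 3.541  (CG9113)
log2(37.88/36.10) = 0.069  (CG8417)
log2(116.8/13.49) = 3.114  (CG24425)
log2(27.29/148.4) = -2.443  (CG21389)
log2(1082/89.15) = 3.601  (CG19684)
log2(4.687/29.83) = -2.670  (CG10703)
log2(250.2/1407) = -2.491  (CG9138)
log2(322.0/19.35) = 4.057  (CG24214)
The largest magnitude belongs to CG24214.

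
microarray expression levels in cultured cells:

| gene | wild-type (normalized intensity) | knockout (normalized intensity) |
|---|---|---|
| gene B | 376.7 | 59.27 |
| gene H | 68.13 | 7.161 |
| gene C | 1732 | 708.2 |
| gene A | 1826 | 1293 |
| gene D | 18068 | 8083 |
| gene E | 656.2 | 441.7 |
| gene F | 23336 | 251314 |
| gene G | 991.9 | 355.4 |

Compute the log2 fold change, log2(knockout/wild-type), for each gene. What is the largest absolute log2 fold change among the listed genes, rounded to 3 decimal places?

log2(59.27/376.7) = -2.668  (gene B)
log2(7.161/68.13) = -3.250  (gene H)
log2(708.2/1732) = -1.290  (gene C)
log2(1293/1826) = -0.498  (gene A)
log2(8083/18068) = -1.160  (gene D)
log2(441.7/656.2) = -0.571  (gene E)
log2(251314/23336) = 3.429  (gene F)
log2(355.4/991.9) = -1.481  (gene G)
The largest magnitude belongs to gene F.

3.429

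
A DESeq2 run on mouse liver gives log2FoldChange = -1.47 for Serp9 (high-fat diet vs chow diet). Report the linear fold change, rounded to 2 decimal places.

0.36

Fold change = 2^(-1.47) = 0.361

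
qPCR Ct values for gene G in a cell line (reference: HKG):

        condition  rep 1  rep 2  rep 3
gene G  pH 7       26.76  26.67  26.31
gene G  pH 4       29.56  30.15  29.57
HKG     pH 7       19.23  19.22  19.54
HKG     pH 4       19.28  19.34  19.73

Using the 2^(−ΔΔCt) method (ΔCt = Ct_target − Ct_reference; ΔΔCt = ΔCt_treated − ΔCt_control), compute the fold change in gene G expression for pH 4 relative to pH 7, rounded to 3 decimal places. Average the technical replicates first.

Mean Ct: gene G pH 7 26.580; gene G pH 4 29.760; HKG pH 7 19.330; HKG pH 4 19.450
ΔCt(pH 7) = 26.580 − 19.330 = 7.250
ΔCt(pH 4) = 29.760 − 19.450 = 10.310
ΔΔCt = 10.310 − 7.250 = 3.060
Fold change = 2^(−3.060) = 0.1199

0.120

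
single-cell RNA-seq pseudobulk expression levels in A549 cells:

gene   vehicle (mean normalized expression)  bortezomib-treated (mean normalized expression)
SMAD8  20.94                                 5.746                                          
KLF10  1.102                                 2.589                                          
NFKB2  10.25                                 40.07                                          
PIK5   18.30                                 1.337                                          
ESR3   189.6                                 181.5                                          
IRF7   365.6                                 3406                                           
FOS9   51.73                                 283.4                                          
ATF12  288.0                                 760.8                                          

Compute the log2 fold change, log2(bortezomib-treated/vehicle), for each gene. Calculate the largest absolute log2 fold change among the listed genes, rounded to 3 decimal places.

log2(5.746/20.94) = -1.866  (SMAD8)
log2(2.589/1.102) = 1.232  (KLF10)
log2(40.07/10.25) = 1.967  (NFKB2)
log2(1.337/18.30) = -3.775  (PIK5)
log2(181.5/189.6) = -0.063  (ESR3)
log2(3406/365.6) = 3.220  (IRF7)
log2(283.4/51.73) = 2.454  (FOS9)
log2(760.8/288.0) = 1.401  (ATF12)
The largest magnitude belongs to PIK5.

3.775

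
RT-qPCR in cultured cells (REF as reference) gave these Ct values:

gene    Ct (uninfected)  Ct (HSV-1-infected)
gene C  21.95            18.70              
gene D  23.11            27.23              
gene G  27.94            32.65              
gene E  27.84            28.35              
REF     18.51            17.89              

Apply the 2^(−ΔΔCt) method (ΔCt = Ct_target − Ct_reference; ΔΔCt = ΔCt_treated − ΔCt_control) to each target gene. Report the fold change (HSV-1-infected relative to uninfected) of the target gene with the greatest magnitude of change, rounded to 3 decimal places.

gene C: ΔΔCt = (18.70−17.89) − (21.95−18.51) = 0.81 − 3.44 = -2.63; fold change = 2^2.63 = 6.190
gene D: ΔΔCt = (27.23−17.89) − (23.11−18.51) = 9.34 − 4.60 = 4.74; fold change = 2^-4.74 = 0.037
gene G: ΔΔCt = (32.65−17.89) − (27.94−18.51) = 14.76 − 9.43 = 5.33; fold change = 2^-5.33 = 0.025
gene E: ΔΔCt = (28.35−17.89) − (27.84−18.51) = 10.46 − 9.33 = 1.13; fold change = 2^-1.13 = 0.457
gene G has the largest |ΔΔCt| = 5.33.

0.025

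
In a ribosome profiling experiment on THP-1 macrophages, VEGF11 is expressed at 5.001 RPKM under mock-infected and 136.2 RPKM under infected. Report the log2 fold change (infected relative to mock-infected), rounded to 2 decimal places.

4.77

Fold change = 136.2 / 5.001 = 27.2346
log2(27.2346) = 4.767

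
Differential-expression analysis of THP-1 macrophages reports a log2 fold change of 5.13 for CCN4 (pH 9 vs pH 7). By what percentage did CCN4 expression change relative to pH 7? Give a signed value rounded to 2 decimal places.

Fold change = 2^(5.13) = 35.0174
Percent change = (FC − 1) × 100% = (35.0174 − 1) × 100 = 3401.74%

3401.74%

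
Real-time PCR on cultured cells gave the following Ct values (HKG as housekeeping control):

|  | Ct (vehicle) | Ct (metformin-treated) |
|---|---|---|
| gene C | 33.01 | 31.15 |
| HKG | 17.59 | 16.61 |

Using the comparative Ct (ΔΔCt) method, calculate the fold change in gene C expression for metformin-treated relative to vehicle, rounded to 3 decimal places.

ΔCt(vehicle) = 33.010 − 17.590 = 15.420
ΔCt(metformin-treated) = 31.150 − 16.610 = 14.540
ΔΔCt = 14.540 − 15.420 = -0.880
Fold change = 2^(−(-0.880)) = 2^0.880 = 1.8404

1.840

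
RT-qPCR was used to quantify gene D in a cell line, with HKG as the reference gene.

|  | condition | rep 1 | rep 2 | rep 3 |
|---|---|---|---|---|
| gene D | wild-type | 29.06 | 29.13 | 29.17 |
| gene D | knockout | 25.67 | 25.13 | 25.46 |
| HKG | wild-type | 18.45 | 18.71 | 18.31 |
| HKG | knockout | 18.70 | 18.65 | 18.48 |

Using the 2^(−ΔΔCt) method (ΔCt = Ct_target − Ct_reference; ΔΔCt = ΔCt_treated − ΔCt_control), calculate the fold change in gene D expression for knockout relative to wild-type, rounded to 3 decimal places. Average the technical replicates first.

14.123

Mean Ct: gene D wild-type 29.120; gene D knockout 25.420; HKG wild-type 18.490; HKG knockout 18.610
ΔCt(wild-type) = 29.120 − 18.490 = 10.630
ΔCt(knockout) = 25.420 − 18.610 = 6.810
ΔΔCt = 6.810 − 10.630 = -3.820
Fold change = 2^(−(-3.820)) = 2^3.820 = 14.1232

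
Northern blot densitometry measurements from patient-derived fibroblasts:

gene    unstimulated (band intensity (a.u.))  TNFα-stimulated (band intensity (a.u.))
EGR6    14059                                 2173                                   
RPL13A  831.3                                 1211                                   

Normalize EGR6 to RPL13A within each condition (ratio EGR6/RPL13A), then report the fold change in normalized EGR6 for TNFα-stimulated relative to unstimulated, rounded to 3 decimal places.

0.106

EGR6/RPL13A (unstimulated) = 14059 / 831.3 = 16.912
EGR6/RPL13A (TNFα-stimulated) = 2173 / 1211 = 1.7944
Fold change = 1.7944 / 16.912 = 0.1061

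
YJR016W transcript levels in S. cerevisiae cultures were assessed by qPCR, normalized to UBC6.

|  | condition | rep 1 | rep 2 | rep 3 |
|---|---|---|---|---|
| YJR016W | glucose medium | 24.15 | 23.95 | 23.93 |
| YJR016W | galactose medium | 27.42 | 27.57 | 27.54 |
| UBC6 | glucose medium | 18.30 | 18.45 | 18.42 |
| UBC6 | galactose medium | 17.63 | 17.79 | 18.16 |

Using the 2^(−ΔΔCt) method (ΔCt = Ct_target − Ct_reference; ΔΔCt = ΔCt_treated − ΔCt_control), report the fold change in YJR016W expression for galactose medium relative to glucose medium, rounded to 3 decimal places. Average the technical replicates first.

0.061

Mean Ct: YJR016W glucose medium 24.010; YJR016W galactose medium 27.510; UBC6 glucose medium 18.390; UBC6 galactose medium 17.860
ΔCt(glucose medium) = 24.010 − 18.390 = 5.620
ΔCt(galactose medium) = 27.510 − 17.860 = 9.650
ΔΔCt = 9.650 − 5.620 = 4.030
Fold change = 2^(−4.030) = 0.0612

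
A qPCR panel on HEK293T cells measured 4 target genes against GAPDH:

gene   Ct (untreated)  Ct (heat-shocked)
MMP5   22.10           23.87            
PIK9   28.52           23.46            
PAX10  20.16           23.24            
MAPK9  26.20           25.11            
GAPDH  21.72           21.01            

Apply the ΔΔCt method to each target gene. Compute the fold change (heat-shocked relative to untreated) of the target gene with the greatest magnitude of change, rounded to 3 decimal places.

20.393

MMP5: ΔΔCt = (23.87−21.01) − (22.10−21.72) = 2.86 − 0.38 = 2.48; fold change = 2^-2.48 = 0.179
PIK9: ΔΔCt = (23.46−21.01) − (28.52−21.72) = 2.45 − 6.80 = -4.35; fold change = 2^4.35 = 20.393
PAX10: ΔΔCt = (23.24−21.01) − (20.16−21.72) = 2.23 − (-1.56) = 3.79; fold change = 2^-3.79 = 0.072
MAPK9: ΔΔCt = (25.11−21.01) − (26.20−21.72) = 4.10 − 4.48 = -0.38; fold change = 2^0.38 = 1.301
PIK9 has the largest |ΔΔCt| = 4.35.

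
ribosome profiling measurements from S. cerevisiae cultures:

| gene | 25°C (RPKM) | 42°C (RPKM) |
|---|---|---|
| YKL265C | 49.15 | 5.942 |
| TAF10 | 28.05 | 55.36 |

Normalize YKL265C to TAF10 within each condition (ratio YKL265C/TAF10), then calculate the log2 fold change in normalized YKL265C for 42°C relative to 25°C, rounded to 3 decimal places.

YKL265C/TAF10 (25°C) = 49.15 / 28.05 = 1.7522
YKL265C/TAF10 (42°C) = 5.942 / 55.36 = 0.10733
Fold change = 0.10733 / 1.7522 = 0.0613
log2(0.0613) = -4.0290

-4.029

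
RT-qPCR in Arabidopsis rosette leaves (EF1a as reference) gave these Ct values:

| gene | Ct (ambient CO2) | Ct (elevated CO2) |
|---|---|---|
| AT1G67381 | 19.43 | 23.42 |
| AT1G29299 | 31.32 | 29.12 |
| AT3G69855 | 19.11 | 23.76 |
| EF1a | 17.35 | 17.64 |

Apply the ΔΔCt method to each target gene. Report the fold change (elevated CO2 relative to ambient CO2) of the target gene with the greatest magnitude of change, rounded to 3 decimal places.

0.049

AT1G67381: ΔΔCt = (23.42−17.64) − (19.43−17.35) = 5.78 − 2.08 = 3.70; fold change = 2^-3.70 = 0.077
AT1G29299: ΔΔCt = (29.12−17.64) − (31.32−17.35) = 11.48 − 13.97 = -2.49; fold change = 2^2.49 = 5.618
AT3G69855: ΔΔCt = (23.76−17.64) − (19.11−17.35) = 6.12 − 1.76 = 4.36; fold change = 2^-4.36 = 0.049
AT3G69855 has the largest |ΔΔCt| = 4.36.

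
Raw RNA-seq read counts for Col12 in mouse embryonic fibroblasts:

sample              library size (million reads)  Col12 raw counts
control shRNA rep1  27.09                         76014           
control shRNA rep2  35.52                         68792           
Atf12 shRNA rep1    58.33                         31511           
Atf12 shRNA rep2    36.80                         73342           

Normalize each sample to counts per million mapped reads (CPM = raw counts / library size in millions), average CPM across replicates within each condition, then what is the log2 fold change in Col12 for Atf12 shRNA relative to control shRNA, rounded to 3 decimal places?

-0.905

CPM(control shRNA rep1) = 76014 / 27.09 = 2805.9801
CPM(control shRNA rep2) = 68792 / 35.52 = 1936.7117
CPM(Atf12 shRNA rep1) = 31511 / 58.33 = 540.2194
CPM(Atf12 shRNA rep2) = 73342 / 36.80 = 1992.9891
mean CPM(control shRNA) = 2371.3459; mean CPM(Atf12 shRNA) = 1266.6043
Fold change = 1266.6043 / 2371.3459 = 0.53413
log2(0.53413) = -0.9047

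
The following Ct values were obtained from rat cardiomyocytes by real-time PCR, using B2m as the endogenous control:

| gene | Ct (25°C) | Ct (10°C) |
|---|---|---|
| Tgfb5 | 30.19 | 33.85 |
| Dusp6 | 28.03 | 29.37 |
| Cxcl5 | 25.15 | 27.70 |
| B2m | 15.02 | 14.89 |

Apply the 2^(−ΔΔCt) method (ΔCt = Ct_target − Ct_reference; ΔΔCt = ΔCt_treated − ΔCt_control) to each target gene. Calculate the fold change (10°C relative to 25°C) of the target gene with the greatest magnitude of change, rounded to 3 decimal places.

0.072

Tgfb5: ΔΔCt = (33.85−14.89) − (30.19−15.02) = 18.96 − 15.17 = 3.79; fold change = 2^-3.79 = 0.072
Dusp6: ΔΔCt = (29.37−14.89) − (28.03−15.02) = 14.48 − 13.01 = 1.47; fold change = 2^-1.47 = 0.361
Cxcl5: ΔΔCt = (27.70−14.89) − (25.15−15.02) = 12.81 − 10.13 = 2.68; fold change = 2^-2.68 = 0.156
Tgfb5 has the largest |ΔΔCt| = 3.79.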